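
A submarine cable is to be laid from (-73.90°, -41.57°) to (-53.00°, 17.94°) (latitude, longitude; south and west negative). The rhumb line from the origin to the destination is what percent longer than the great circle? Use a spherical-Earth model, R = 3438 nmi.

Great circle: σ = 0.5510 rad → d_gc = Rσ = 1894.4 nmi
Rhumb: Δφ = +0.3648, Δλ = +1.0386, Δψ = +0.8611, q = Δφ/Δψ = 0.4236 → d_rh = R√(Δφ²+q²Δλ²) = 1964.9 nmi
Excess = (1964.9 − 1894.4) / 1894.4 = 70.5 / 1894.4 = 3.72% ≈ 3.7%

3.7%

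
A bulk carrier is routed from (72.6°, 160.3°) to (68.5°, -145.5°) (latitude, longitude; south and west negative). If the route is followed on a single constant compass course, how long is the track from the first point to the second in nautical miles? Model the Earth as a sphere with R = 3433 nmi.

Δψ = ln[tan(π/4+φ₂/2)/tan(π/4+φ₁/2)] = -0.2157;  Δφ = -0.0716 rad,  Δλ = +0.9460 rad
q = Δφ/Δψ = 0.3318
d = R·√(Δφ² + q²Δλ²) = 3433·0.32190 = 1105 nmi

1105 nmi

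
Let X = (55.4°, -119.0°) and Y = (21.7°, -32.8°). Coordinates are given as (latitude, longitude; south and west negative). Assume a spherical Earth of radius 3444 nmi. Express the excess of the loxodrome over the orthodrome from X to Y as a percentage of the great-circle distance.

4.5%

Great circle: σ = 1.2246 rad → d_gc = Rσ = 4217.5 nmi
Rhumb: Δφ = -0.5882, Δλ = +1.5045, Δψ = -0.7783, q = Δφ/Δψ = 0.7557 → d_rh = R√(Δφ²+q²Δλ²) = 4408.5 nmi
Excess = (4408.5 − 4217.5) / 4217.5 = 191.0 / 4217.5 = 4.53% ≈ 4.5%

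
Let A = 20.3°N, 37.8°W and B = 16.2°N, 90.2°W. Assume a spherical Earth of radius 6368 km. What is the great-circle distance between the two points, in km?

5528 km

Haversine: a = sin²(Δφ/2)+cos φ₁ cos φ₂ sin²(Δλ/2) = 0.17684;  σ = 2·atan2(√a,√(1−a))
σ = 49.735° → d = Rσ = 6368·0.86805 = 5528 km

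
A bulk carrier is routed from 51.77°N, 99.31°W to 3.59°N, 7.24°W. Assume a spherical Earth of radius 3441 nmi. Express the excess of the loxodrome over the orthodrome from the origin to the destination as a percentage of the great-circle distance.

3.3%

Great circle: σ = 1.5439 rad → d_gc = Rσ = 5312.6 nmi
Rhumb: Δφ = -0.8409, Δλ = +1.6069, Δψ = -0.9970, q = Δφ/Δψ = 0.8435 → d_rh = R√(Δφ²+q²Δλ²) = 5488.6 nmi
Excess = (5488.6 − 5312.6) / 5312.6 = 176.0 / 5312.6 = 3.31% ≈ 3.3%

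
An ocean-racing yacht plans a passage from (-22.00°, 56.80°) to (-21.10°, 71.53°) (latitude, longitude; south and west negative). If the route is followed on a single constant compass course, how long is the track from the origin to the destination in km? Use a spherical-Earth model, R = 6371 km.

1527 km

Δψ = ln[tan(π/4+φ₂/2)/tan(π/4+φ₁/2)] = +0.0169;  Δφ = +0.0157 rad,  Δλ = +0.2571 rad
q = Δφ/Δψ = 0.9301
d = R·√(Δφ² + q²Δλ²) = 6371·0.23963 = 1527 km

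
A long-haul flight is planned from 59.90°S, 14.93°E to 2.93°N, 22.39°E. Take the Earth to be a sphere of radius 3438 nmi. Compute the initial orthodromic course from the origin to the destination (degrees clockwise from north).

8.4°

N = sin Δλ·cos φ₂ = +0.1297;  D = cos φ₁ sin φ₂ − sin φ₁ cos φ₂ cos Δλ = +0.8823
initial course = atan2(N, D) = 8.36°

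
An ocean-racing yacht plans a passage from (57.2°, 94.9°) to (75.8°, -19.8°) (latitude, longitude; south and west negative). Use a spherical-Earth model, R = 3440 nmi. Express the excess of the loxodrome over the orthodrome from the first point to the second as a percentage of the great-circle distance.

16.1%

Great circle: σ = 0.7085 rad → d_gc = Rσ = 2437.2 nmi
Rhumb: Δφ = +0.3246, Δλ = -2.0019, Δψ = +0.8599, q = Δφ/Δψ = 0.3775 → d_rh = R√(Δφ²+q²Δλ²) = 2829.5 nmi
Excess = (2829.5 − 2437.2) / 2437.2 = 392.3 / 2437.2 = 16.10% ≈ 16.1%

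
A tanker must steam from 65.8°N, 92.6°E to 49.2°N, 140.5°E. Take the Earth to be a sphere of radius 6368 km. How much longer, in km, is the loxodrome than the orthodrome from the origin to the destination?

Great circle: cos σ = sin φ₁ sin φ₂ + cos φ₁ cos φ₂ cos Δλ,  σ = 0.5155 rad → d_gc = 3282.713 km
Rhumb line: Δψ = -0.5509, q = Δφ/Δψ = 0.5260, d_rh = R√(Δφ²+q²Δλ²) = 3353.207 km
Excess = 3353.207 − 3282.713 = 70.494 ≈ 70 km

70 km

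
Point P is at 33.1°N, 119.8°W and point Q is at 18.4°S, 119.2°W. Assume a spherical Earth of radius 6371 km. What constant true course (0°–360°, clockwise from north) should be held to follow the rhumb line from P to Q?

179.4°

Meridional parts: M(φ₁)=+0.6128, M(φ₂)=-0.3268 → ΔM = -0.9396;  Δλ = +0.0105 rad
tan C = Δλ / ΔM = -0.0111 → C = 179.36°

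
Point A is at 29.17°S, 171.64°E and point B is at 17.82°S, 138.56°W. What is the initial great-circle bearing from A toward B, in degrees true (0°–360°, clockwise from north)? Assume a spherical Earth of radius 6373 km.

θ = atan2( sin Δλ·cos φ₂ ,  cos φ₁ sin φ₂ − sin φ₁ cos φ₂ cos Δλ )
  = atan2(+0.7272, +0.0323) = 87.46°

87.5°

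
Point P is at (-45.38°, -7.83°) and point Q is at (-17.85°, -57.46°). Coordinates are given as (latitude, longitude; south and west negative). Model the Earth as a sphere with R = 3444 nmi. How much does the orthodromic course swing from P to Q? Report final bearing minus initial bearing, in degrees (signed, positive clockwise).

Initial bearing θ₁ = atan2(sin Δλ cos φ₂, cos φ₁ sin φ₂ − sin φ₁ cos φ₂ cos Δλ) = 287.13°
Final bearing θ₂ = (initial bearing from the destination back to the start) + 180° = 315.16°
Δθ = θ₂ − θ₁ = +28.0°

+28.0°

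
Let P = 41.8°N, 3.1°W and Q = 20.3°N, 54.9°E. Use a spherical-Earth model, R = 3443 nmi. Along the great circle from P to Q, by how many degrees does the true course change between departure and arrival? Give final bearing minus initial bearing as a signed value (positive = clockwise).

Initial bearing θ₁ = atan2(sin Δλ cos φ₂, cos φ₁ sin φ₂ − sin φ₁ cos φ₂ cos Δλ) = 95.22°
Final bearing θ₂ = (initial bearing from the destination back to the start) + 180° = 127.67°
Δθ = θ₂ − θ₁ = +32.5°

+32.5°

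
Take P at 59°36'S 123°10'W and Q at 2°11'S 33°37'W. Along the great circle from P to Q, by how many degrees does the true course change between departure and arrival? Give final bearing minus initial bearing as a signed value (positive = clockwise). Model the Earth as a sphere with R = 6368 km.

Initial bearing θ₁ = atan2(sin Δλ cos φ₂, cos φ₁ sin φ₂ − sin φ₁ cos φ₂ cos Δλ) = 90.72°
Final bearing θ₂ = (initial bearing from the destination back to the start) + 180° = 30.42°
Δθ = θ₂ − θ₁ = -60.3°

-60.3°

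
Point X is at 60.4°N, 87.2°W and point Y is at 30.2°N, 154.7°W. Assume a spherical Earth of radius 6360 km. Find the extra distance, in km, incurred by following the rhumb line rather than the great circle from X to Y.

193 km

Great circle: cos σ = sin φ₁ sin φ₂ + cos φ₁ cos φ₂ cos Δλ,  σ = 0.9264 rad → d_gc = 5891.7 km
Rhumb line: Δψ = -0.7777, q = Δφ/Δψ = 0.6778, d_rh = R√(Δφ²+q²Δλ²) = 6085.1 km
Excess = 6085.1 − 5891.7 = 193.4 ≈ 193 km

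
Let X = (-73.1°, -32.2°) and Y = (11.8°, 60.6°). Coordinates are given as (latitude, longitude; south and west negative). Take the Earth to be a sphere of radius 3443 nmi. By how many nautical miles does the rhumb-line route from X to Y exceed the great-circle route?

292 nmi

Great circle: cos σ = sin φ₁ sin φ₂ + cos φ₁ cos φ₂ cos Δλ,  σ = 1.7819 rad → d_gc = 6135.2 nmi
Rhumb line: Δψ = +2.1142, q = Δφ/Δψ = 0.7009, d_rh = R√(Δφ²+q²Δλ²) = 6426.8 nmi
Excess = 6426.8 − 6135.2 = 291.6 ≈ 292 nmi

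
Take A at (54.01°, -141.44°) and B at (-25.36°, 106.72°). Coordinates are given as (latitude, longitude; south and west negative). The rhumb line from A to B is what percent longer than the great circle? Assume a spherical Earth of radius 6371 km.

Great circle: σ = 2.1461 rad → d_gc = Rσ = 13672.8 km
Rhumb: Δφ = -1.3853, Δλ = -1.9520, Δψ = -1.5823, q = Δφ/Δψ = 0.8755 → d_rh = R√(Δφ²+q²Δλ²) = 14015.3 km
Excess = (14015.3 − 13672.8) / 13672.8 = 342.5 / 13672.8 = 2.50% ≈ 2.5%

2.5%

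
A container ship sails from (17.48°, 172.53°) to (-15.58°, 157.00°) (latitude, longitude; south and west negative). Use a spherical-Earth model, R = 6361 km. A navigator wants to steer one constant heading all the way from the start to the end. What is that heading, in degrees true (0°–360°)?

204.8°

Δψ = ln[tan(π/4+φ₂/2)/tan(π/4+φ₁/2)] = -0.5853
Δλ = -0.2710 rad (taken the short way round)
course = atan2(Δλ, Δψ) = 204.85°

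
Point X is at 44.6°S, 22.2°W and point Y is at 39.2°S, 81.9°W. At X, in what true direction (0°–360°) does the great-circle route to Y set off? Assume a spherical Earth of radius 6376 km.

255.3°

θ = atan2( sin Δλ·cos φ₂ ,  cos φ₁ sin φ₂ − sin φ₁ cos φ₂ cos Δλ )
  = atan2(-0.6691, -0.1755) = 255.30°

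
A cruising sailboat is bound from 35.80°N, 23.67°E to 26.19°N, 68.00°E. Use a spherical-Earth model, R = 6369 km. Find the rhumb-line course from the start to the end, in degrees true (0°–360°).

Meridional parts: M(φ₁)=+0.6700, M(φ₂)=+0.4739 → ΔM = -0.1961;  Δλ = +0.7737 rad
tan C = Δλ / ΔM = -3.9462 → C = 104.22°

104.2°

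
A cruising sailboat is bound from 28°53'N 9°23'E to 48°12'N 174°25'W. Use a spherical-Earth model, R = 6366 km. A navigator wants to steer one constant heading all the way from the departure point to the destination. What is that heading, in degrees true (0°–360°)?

81.9°

Meridional parts: M(φ₁)=+0.5269, M(φ₂)=+0.9627 → ΔM = +0.4358;  Δλ = +3.0753 rad
tan C = Δλ / ΔM = +7.0571 → C = 81.93°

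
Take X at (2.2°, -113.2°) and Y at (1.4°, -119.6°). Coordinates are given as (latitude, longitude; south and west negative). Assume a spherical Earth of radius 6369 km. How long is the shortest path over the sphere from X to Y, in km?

717 km

cos σ = sin φ₁ sin φ₂ + cos φ₁ cos φ₂ cos Δλ
      = sin(2.20°)sin(1.40°) + cos(2.20°)cos(1.40°)cos(-6.40°) = 0.9937
σ = 6.447° → d = Rσ = 6369·0.11251 = 717 km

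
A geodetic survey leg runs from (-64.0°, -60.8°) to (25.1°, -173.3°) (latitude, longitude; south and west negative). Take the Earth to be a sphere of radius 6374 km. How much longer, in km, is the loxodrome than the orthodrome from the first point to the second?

586 km

Great circle: cos σ = sin φ₁ sin φ₂ + cos φ₁ cos φ₂ cos Δλ,  σ = 2.1332 rad → d_gc = 13596.7 km
Rhumb line: Δψ = +1.9187, q = Δφ/Δψ = 0.8105, d_rh = R√(Δφ²+q²Δλ²) = 14182.4 km
Excess = 14182.4 − 13596.7 = 585.7 ≈ 586 km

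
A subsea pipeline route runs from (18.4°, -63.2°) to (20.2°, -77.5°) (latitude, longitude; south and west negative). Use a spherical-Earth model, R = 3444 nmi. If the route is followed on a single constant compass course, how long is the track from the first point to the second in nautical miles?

Δψ = ln[tan(π/4+φ₂/2)/tan(π/4+φ₁/2)] = +0.0333;  Δφ = +0.0314 rad,  Δλ = -0.2496 rad
q = Δφ/Δψ = 0.9438
d = R·√(Δφ² + q²Δλ²) = 3444·0.23763 = 818 nmi

818 nmi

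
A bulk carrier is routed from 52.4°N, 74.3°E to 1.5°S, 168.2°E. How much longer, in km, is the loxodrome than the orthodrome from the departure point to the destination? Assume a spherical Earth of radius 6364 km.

Great circle: cos σ = sin φ₁ sin φ₂ + cos φ₁ cos φ₂ cos Δλ,  σ = 1.6331 rad → d_gc = 10392.8 km
Rhumb line: Δψ = -1.1037, q = Δφ/Δψ = 0.8523, d_rh = R√(Δφ²+q²Δλ²) = 10717.5 km
Excess = 10717.5 − 10392.8 = 324.7 ≈ 325 km

325 km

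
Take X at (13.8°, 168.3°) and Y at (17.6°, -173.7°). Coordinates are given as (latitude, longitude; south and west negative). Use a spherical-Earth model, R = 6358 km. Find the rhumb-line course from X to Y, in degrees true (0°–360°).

77.6°

Meridional parts: M(φ₁)=+0.2432, M(φ₂)=+0.3121 → ΔM = +0.0689;  Δλ = +0.3142 rad
tan C = Δλ / ΔM = +4.5592 → C = 77.63°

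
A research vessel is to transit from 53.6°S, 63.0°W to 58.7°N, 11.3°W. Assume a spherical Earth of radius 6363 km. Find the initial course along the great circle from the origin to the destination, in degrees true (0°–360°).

28.0°

θ = atan2( sin Δλ·cos φ₂ ,  cos φ₁ sin φ₂ − sin φ₁ cos φ₂ cos Δλ )
  = atan2(+0.4077, +0.7662) = 28.02°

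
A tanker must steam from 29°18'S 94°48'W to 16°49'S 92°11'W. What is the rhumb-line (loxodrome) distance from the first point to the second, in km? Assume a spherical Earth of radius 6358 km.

1411 km

Rhumb course C = atan2(Δλ, Δψ) with Δψ = ln[tan(π/4+φ₂/2)/tan(π/4+φ₁/2)] = +0.2374, Δλ = +0.0457 → C = 10.89°
d = R·|Δφ| / |cos C| = 6358·0.21788 / 0.98200 = 1411 km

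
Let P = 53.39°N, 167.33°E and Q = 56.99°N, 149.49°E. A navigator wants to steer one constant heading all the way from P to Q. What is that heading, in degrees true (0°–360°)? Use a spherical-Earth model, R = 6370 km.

Meridional parts: M(φ₁)=+1.1062, M(φ₂)=+1.2164 → ΔM = +0.1102;  Δλ = -0.3114 rad
tan C = Δλ / ΔM = -2.8265 → C = 289.48°

289.5°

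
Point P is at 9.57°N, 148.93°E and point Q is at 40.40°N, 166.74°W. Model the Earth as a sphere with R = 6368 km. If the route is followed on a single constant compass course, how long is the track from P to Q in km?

Rhumb course C = atan2(Δλ, Δψ) with Δψ = ln[tan(π/4+φ₂/2)/tan(π/4+φ₁/2)] = +0.6042, Δλ = +0.7737 → C = 52.01°
d = R·|Δφ| / |cos C| = 6368·0.53809 / 0.61551 = 5567 km

5567 km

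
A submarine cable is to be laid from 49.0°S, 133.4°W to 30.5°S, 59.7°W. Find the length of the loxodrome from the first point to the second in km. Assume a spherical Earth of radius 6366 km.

Rhumb course C = atan2(Δλ, Δψ) with Δψ = ln[tan(π/4+φ₂/2)/tan(π/4+φ₁/2)] = +0.4244, Δλ = +1.2863 → C = 71.74°
d = R·|Δφ| / |cos C| = 6366·0.32289 / 0.31332 = 6560 km

6560 km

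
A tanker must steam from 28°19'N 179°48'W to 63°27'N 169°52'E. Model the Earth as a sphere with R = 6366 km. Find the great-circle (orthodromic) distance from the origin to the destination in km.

3974 km

Haversine: a = sin²(Δφ/2)+cos φ₁ cos φ₂ sin²(Δλ/2) = 0.09428;  σ = 2·atan2(√a,√(1−a))
σ = 35.764° → d = Rσ = 6366·0.62420 = 3974 km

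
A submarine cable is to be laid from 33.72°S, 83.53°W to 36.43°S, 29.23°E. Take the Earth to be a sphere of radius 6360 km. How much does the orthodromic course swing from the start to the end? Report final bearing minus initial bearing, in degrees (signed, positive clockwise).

-81.7°

At departure: θ₁ = atan2(sin Δλ cos φ₂, cos φ₁ sin φ₂ − sin φ₁ cos φ₂ cos Δλ) = 131.94°
At arrival: θ₂ = atan2(sin Δλ cos φ₁, −cos φ₂ sin φ₁ + sin φ₂ cos φ₁ cos Δλ) = 50.26°
Δθ = θ₂ − θ₁ = -81.7°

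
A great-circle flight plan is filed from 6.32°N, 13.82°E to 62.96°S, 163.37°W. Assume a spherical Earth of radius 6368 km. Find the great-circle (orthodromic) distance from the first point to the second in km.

13706 km

cos σ = sin φ₁ sin φ₂ + cos φ₁ cos φ₂ cos Δλ
      = sin(6.32°)sin(-62.96°) + cos(6.32°)cos(-62.96°)cos(-177.19°) = -0.5494
σ = 123.323° → d = Rσ = 6368·2.15239 = 13706 km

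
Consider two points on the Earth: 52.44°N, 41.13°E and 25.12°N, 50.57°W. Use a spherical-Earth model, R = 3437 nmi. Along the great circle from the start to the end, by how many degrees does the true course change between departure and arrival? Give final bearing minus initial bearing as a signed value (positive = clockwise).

-67.2°

Initial bearing θ₁ = atan2(sin Δλ cos φ₂, cos φ₁ sin φ₂ − sin φ₁ cos φ₂ cos Δλ) = 287.20°
Final bearing θ₂ = (initial bearing from the destination back to the start) + 180° = 220.03°
Δθ = θ₂ − θ₁ = -67.2°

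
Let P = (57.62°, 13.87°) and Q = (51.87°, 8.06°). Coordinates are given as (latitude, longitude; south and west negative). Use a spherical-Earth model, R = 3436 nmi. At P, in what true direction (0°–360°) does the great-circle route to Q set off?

212.7°

N = sin Δλ·cos φ₂ = -0.0625;  D = cos φ₁ sin φ₂ − sin φ₁ cos φ₂ cos Δλ = -0.0975
initial course = atan2(N, D) = 212.66°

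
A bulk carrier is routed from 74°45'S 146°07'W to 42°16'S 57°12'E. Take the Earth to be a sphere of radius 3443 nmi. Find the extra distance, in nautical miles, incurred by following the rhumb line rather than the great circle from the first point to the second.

Great circle: cos σ = sin φ₁ sin φ₂ + cos φ₁ cos φ₂ cos Δλ,  σ = 1.0813 rad → d_gc = 3723.1 nmi
Rhumb line: Δψ = +1.1954, q = Δφ/Δψ = 0.4743, d_rh = R√(Δφ²+q²Δλ²) = 4873.3 nmi
Excess = 4873.3 − 3723.1 = 1150.2 ≈ 1150 nmi

1150 nmi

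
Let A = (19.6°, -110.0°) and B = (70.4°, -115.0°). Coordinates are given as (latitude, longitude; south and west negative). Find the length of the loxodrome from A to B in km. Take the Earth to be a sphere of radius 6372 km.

Rhumb course C = atan2(Δλ, Δψ) with Δψ = ln[tan(π/4+φ₂/2)/tan(π/4+φ₁/2)] = +1.4071, Δλ = -0.0873 → C = 356.45°
d = R·|Δφ| / |cos C| = 6372·0.88663 / 0.99808 = 5660 km

5660 km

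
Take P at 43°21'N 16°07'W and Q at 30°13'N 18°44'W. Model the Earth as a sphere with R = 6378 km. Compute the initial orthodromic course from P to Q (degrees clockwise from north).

189.9°

N = sin Δλ·cos φ₂ = -0.0395;  D = cos φ₁ sin φ₂ − sin φ₁ cos φ₂ cos Δλ = -0.2266
initial course = atan2(N, D) = 189.88°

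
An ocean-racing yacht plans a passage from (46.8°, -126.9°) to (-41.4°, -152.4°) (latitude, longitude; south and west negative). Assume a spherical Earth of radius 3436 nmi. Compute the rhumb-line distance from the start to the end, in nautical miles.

5463 nmi

Δψ = ln[tan(π/4+φ₂/2)/tan(π/4+φ₁/2)] = -1.7217;  Δφ = -1.5394 rad,  Δλ = -0.4451 rad
q = Δφ/Δψ = 0.8941
d = R·√(Δφ² + q²Δλ²) = 3436·1.58998 = 5463 nmi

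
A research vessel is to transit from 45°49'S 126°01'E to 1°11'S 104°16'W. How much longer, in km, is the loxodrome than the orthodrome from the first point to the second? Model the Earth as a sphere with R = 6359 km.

Great circle: cos σ = sin φ₁ sin φ₂ + cos φ₁ cos φ₂ cos Δλ,  σ = 2.0158 rad → d_gc = 12818.4 km
Rhumb line: Δψ = +0.8810, q = Δφ/Δψ = 0.8842, d_rh = R√(Δφ²+q²Δλ²) = 13659.4 km
Excess = 13659.4 − 12818.4 = 841.0 ≈ 841 km

841 km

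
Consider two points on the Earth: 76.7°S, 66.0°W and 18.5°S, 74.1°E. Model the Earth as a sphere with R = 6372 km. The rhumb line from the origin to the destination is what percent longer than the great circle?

19.0%

Great circle: σ = 1.4289 rad → d_gc = Rσ = 9104.9 km
Rhumb: Δφ = +1.0158, Δλ = +2.4452, Δψ = +1.8205, q = Δφ/Δψ = 0.5580 → d_rh = R√(Δφ²+q²Δλ²) = 10838.7 km
Excess = (10838.7 − 9104.9) / 9104.9 = 1733.8 / 9104.9 = 19.04% ≈ 19.0%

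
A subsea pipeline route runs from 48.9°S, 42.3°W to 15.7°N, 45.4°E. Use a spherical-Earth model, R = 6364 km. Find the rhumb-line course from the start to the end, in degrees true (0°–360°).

Δψ = ln[tan(π/4+φ₂/2)/tan(π/4+φ₁/2)] = +1.2587
Δλ = +1.5307 rad (taken the short way round)
course = atan2(Δλ, Δψ) = 50.57°

50.6°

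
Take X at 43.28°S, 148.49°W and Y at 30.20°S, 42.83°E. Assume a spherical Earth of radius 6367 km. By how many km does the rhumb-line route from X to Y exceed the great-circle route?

Great circle: cos σ = sin φ₁ sin φ₂ + cos φ₁ cos φ₂ cos Δλ,  σ = 1.8464 rad → d_gc = 11755.91 km
Rhumb line: Δψ = +0.2862, q = Δφ/Δψ = 0.7977, d_rh = R√(Δφ²+q²Δλ²) = 15022.36 km
Excess = 15022.36 − 11755.91 = 3266.45 ≈ 3266 km

3266 km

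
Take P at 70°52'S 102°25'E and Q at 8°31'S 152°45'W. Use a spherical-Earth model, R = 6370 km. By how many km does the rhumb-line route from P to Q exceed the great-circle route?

Great circle: cos σ = sin φ₁ sin φ₂ + cos φ₁ cos φ₂ cos Δλ,  σ = 1.5138 rad → d_gc = 9643.1 km
Rhumb line: Δψ = +1.6314, q = Δφ/Δψ = 0.6670, d_rh = R√(Δφ²+q²Δλ²) = 10416.0 km
Excess = 10416.0 − 9643.1 = 772.9 ≈ 773 km

773 km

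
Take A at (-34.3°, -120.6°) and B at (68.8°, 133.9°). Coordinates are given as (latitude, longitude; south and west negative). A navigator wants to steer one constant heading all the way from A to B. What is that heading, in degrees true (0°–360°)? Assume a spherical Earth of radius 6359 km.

321.5°

Δψ = ln[tan(π/4+φ₂/2)/tan(π/4+φ₁/2)] = +2.3139
Δλ = -1.8413 rad (taken the short way round)
course = atan2(Δλ, Δψ) = 321.49°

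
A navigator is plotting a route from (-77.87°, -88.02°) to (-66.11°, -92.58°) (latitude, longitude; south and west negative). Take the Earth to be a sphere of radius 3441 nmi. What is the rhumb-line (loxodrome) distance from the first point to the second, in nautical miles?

711 nmi

Δψ = ln[tan(π/4+φ₂/2)/tan(π/4+φ₁/2)] = +0.6887;  Δφ = +0.2053 rad,  Δλ = -0.0796 rad
q = Δφ/Δψ = 0.2980
d = R·√(Δφ² + q²Δλ²) = 3441·0.20662 = 711 nmi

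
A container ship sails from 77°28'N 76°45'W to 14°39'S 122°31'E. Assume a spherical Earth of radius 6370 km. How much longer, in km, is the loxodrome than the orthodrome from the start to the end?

Great circle: cos σ = sin φ₁ sin φ₂ + cos φ₁ cos φ₂ cos Δλ,  σ = 2.0321 rad → d_gc = 12944.2 km
Rhumb line: Δψ = -2.4675, q = Δφ/Δψ = 0.6516, d_rh = R√(Δφ²+q²Δλ²) = 15506.5 km
Excess = 15506.5 − 12944.2 = 2562.3 ≈ 2562 km

2562 km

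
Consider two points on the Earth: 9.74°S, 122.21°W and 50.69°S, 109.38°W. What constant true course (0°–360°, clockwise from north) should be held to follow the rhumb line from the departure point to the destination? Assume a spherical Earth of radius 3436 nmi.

165.4°

Δψ = ln[tan(π/4+φ₂/2)/tan(π/4+φ₁/2)] = -0.8587
Δλ = +0.2239 rad (taken the short way round)
course = atan2(Δλ, Δψ) = 165.38°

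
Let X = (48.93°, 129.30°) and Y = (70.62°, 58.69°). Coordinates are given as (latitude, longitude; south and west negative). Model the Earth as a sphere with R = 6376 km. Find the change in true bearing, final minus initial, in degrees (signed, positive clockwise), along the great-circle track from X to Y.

-63.8°

Initial bearing θ₁ = atan2(sin Δλ cos φ₂, cos φ₁ sin φ₂ − sin φ₁ cos φ₂ cos Δλ) = 329.75°
Final bearing θ₂ = (initial bearing from the destination back to the start) + 180° = 265.90°
Δθ = θ₂ − θ₁ = -63.8°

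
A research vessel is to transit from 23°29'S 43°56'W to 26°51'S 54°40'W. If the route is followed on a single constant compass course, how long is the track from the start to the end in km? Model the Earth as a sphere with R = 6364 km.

Δψ = ln[tan(π/4+φ₂/2)/tan(π/4+φ₁/2)] = -0.0649;  Δφ = -0.0588 rad,  Δλ = -0.1873 rad
q = Δφ/Δψ = 0.9049
d = R·√(Δφ² + q²Δλ²) = 6364·0.17941 = 1142 km

1142 km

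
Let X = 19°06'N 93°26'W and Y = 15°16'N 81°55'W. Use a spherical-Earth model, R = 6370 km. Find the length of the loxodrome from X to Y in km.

Rhumb course C = atan2(Δλ, Δψ) with Δψ = ln[tan(π/4+φ₂/2)/tan(π/4+φ₁/2)] = -0.0700, Δλ = +0.2010 → C = 109.21°
d = R·|Δφ| / |cos C| = 6370·0.06690 / 0.32907 = 1295 km

1295 km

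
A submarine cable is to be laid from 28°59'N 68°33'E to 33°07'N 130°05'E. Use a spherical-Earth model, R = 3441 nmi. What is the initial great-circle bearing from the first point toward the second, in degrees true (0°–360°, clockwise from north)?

68.9°

θ = atan2( sin Δλ·cos φ₂ ,  cos φ₁ sin φ₂ − sin φ₁ cos φ₂ cos Δλ )
  = atan2(+0.7363, +0.2845) = 68.88°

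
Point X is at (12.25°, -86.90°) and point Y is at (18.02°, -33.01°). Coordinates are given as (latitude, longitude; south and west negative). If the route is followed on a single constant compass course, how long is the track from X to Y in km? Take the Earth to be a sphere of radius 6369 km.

5815 km

Rhumb course C = atan2(Δλ, Δψ) with Δψ = ln[tan(π/4+φ₂/2)/tan(π/4+φ₁/2)] = +0.1044, Δλ = +0.9406 → C = 83.67°
d = R·|Δφ| / |cos C| = 6369·0.10071 / 0.11029 = 5815 km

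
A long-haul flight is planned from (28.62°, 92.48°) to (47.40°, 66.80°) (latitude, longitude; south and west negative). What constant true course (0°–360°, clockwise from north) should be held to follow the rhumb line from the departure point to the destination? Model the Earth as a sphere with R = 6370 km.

Meridional parts: M(φ₁)=+0.5217, M(φ₂)=+0.9419 → ΔM = +0.4202;  Δλ = -0.4482 rad
tan C = Δλ / ΔM = -1.0666 → C = 313.15°

313.2°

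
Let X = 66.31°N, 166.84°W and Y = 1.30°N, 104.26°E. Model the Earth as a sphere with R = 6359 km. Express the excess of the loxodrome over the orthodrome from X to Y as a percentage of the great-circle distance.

4.5%

Great circle: σ = 1.5423 rad → d_gc = Rσ = 9807.5 km
Rhumb: Δφ = -1.1346, Δλ = -1.5516, Δψ = -1.5392, q = Δφ/Δψ = 0.7371 → d_rh = R√(Δφ²+q²Δλ²) = 10244.8 km
Excess = (10244.8 − 9807.5) / 9807.5 = 437.3 / 9807.5 = 4.46% ≈ 4.5%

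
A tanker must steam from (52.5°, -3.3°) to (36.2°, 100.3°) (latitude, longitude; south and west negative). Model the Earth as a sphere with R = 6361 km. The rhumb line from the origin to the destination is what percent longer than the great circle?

8.4%

Great circle: σ = 1.2100 rad → d_gc = Rσ = 7696.6 km
Rhumb: Δφ = -0.2845, Δλ = +1.8082, Δψ = -0.4018, q = Δφ/Δψ = 0.7080 → d_rh = R√(Δφ²+q²Δλ²) = 8341.9 km
Excess = (8341.9 − 7696.6) / 7696.6 = 645.3 / 7696.6 = 8.38% ≈ 8.4%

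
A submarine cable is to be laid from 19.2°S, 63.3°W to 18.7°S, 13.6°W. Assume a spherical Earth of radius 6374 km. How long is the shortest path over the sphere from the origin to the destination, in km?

cos σ = sin φ₁ sin φ₂ + cos φ₁ cos φ₂ cos Δλ
      = sin(-19.20°)sin(-18.70°) + cos(-19.20°)cos(-18.70°)cos(49.70°) = 0.6840
σ = 46.842° → d = Rσ = 6374·0.81755 = 5211 km

5211 km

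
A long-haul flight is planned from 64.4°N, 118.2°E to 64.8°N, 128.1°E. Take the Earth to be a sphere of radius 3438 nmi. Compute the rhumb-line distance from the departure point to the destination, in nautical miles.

Δψ = ln[tan(π/4+φ₂/2)/tan(π/4+φ₁/2)] = +0.0163;  Δφ = +0.0070 rad,  Δλ = +0.1728 rad
q = Δφ/Δψ = 0.4289
d = R·√(Δφ² + q²Δλ²) = 3438·0.07444 = 256 nmi

256 nmi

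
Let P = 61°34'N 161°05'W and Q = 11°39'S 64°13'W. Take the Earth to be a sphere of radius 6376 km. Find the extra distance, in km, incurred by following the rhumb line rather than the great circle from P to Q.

425 km

Great circle: cos σ = sin φ₁ sin φ₂ + cos φ₁ cos φ₂ cos Δλ,  σ = 1.8063 rad → d_gc = 11516.9 km
Rhumb line: Δψ = -1.5777, q = Δφ/Δψ = 0.8099, d_rh = R√(Δφ²+q²Δλ²) = 11942.0 km
Excess = 11942.0 − 11516.9 = 425.1 ≈ 425 km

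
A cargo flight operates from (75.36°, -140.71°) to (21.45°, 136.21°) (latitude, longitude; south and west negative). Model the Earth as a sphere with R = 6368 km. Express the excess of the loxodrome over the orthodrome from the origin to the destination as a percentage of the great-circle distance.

Great circle: σ = 1.1787 rad → d_gc = Rσ = 7505.7 km
Rhumb: Δφ = -0.9409, Δλ = -1.4500, Δψ = -1.6687, q = Δφ/Δψ = 0.5639 → d_rh = R√(Δφ²+q²Δλ²) = 7937.7 km
Excess = (7937.7 − 7505.7) / 7505.7 = 432.0 / 7505.7 = 5.76% ≈ 5.8%

5.8%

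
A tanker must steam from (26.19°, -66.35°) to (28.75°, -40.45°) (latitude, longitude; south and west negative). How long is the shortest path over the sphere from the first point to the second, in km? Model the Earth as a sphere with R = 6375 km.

2568 km

Haversine: a = sin²(Δφ/2)+cos φ₁ cos φ₂ sin²(Δλ/2) = 0.04001;  σ = 2·atan2(√a,√(1−a))
σ = 23.077° → d = Rσ = 6375·0.40276 = 2568 km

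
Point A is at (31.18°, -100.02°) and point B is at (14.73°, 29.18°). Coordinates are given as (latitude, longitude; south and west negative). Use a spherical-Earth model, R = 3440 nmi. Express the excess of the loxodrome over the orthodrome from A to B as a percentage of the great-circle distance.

5.8%

Great circle: σ = 1.9729 rad → d_gc = Rσ = 6786.6 nmi
Rhumb: Δφ = -0.2871, Δλ = +2.2550, Δψ = -0.3133, q = Δφ/Δψ = 0.9165 → d_rh = R√(Δφ²+q²Δλ²) = 7177.6 nmi
Excess = (7177.6 − 6786.6) / 6786.6 = 391.0 / 6786.6 = 5.76% ≈ 5.8%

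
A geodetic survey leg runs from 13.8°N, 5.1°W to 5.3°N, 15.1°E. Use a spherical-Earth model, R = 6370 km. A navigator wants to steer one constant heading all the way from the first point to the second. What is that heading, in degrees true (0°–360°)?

113.1°

Δψ = ln[tan(π/4+φ₂/2)/tan(π/4+φ₁/2)] = -0.1506
Δλ = +0.3526 rad (taken the short way round)
course = atan2(Δλ, Δψ) = 113.13°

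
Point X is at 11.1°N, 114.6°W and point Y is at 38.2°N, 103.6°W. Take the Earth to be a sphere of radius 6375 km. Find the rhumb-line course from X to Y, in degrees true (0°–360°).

20.0°

Meridional parts: M(φ₁)=+0.1950, M(φ₂)=+0.7224 → ΔM = +0.5275;  Δλ = +0.1920 rad
tan C = Δλ / ΔM = +0.3640 → C = 20.00°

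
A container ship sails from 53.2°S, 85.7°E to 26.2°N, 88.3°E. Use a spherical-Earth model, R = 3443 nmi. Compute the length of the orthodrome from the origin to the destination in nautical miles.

cos σ = sin φ₁ sin φ₂ + cos φ₁ cos φ₂ cos Δλ
      = sin(-53.20°)sin(26.20°) + cos(-53.20°)cos(26.20°)cos(2.60°) = 0.1834
σ = 79.432° → d = Rσ = 3443·1.38635 = 4773 nmi

4773 nmi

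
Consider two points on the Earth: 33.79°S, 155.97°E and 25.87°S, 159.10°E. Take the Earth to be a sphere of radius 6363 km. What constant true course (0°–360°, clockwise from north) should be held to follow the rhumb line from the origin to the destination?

18.9°

Δψ = ln[tan(π/4+φ₂/2)/tan(π/4+φ₁/2)] = +0.1596
Δλ = +0.0546 rad (taken the short way round)
course = atan2(Δλ, Δψ) = 18.90°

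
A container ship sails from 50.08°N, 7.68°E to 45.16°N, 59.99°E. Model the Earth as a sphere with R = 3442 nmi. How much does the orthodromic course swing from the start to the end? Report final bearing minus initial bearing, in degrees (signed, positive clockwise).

+39.9°

At departure: θ₁ = atan2(sin Δλ cos φ₂, cos φ₁ sin φ₂ − sin φ₁ cos φ₂ cos Δλ) = 77.43°
At arrival: θ₂ = atan2(sin Δλ cos φ₁, −cos φ₂ sin φ₁ + sin φ₂ cos φ₁ cos Δλ) = 117.34°
Δθ = θ₂ − θ₁ = +39.9°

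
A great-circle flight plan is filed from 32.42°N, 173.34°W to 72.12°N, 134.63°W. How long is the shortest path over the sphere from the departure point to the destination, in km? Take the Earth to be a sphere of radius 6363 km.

Haversine: a = sin²(Δφ/2)+cos φ₁ cos φ₂ sin²(Δλ/2) = 0.14377;  σ = 2·atan2(√a,√(1−a))
σ = 44.564° → d = Rσ = 6363·0.77779 = 4949 km

4949 km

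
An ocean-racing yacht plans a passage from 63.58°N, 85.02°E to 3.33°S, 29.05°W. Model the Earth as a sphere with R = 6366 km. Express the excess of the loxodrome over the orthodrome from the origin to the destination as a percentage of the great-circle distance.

7.1%

Great circle: σ = 1.8061 rad → d_gc = Rσ = 11497.9 km
Rhumb: Δφ = -1.1678, Δλ = -1.9909, Δψ = -1.5075, q = Δφ/Δψ = 0.7747 → d_rh = R√(Δφ²+q²Δλ²) = 12315.3 km
Excess = (12315.3 − 11497.9) / 11497.9 = 817.4 / 11497.9 = 7.11% ≈ 7.1%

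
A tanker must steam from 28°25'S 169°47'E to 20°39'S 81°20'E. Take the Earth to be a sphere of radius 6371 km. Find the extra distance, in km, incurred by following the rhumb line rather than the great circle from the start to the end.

190 km

Great circle: cos σ = sin φ₁ sin φ₂ + cos φ₁ cos φ₂ cos Δλ,  σ = 1.3795 rad → d_gc = 8789.1 km
Rhumb line: Δψ = +0.1492, q = Δφ/Δψ = 0.9087, d_rh = R√(Δφ²+q²Δλ²) = 8979.2 km
Excess = 8979.2 − 8789.1 = 190.1 ≈ 190 km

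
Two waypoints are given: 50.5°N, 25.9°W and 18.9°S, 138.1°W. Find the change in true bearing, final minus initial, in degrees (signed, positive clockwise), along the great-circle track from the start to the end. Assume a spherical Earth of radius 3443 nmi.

At departure: θ₁ = atan2(sin Δλ cos φ₂, cos φ₁ sin φ₂ − sin φ₁ cos φ₂ cos Δλ) = 274.56°
At arrival: θ₂ = atan2(sin Δλ cos φ₁, −cos φ₂ sin φ₁ + sin φ₂ cos φ₁ cos Δλ) = 222.08°
Δθ = θ₂ − θ₁ = -52.5°

-52.5°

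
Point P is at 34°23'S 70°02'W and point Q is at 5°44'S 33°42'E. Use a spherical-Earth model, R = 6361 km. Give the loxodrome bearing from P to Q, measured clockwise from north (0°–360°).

73.4°

Δψ = ln[tan(π/4+φ₂/2)/tan(π/4+φ₁/2)] = +0.5395
Δλ = +1.8105 rad (taken the short way round)
course = atan2(Δλ, Δψ) = 73.41°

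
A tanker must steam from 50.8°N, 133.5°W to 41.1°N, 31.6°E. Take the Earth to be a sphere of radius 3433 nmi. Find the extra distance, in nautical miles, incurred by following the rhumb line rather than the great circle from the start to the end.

Great circle: cos σ = sin φ₁ sin φ₂ + cos φ₁ cos φ₂ cos Δλ,  σ = 1.5216 rad → d_gc = 5223.7 nmi
Rhumb line: Δψ = -0.2444, q = Δφ/Δψ = 0.6927, d_rh = R√(Δφ²+q²Δλ²) = 6876.7 nmi
Excess = 6876.7 − 5223.7 = 1653.0 ≈ 1653 nmi

1653 nmi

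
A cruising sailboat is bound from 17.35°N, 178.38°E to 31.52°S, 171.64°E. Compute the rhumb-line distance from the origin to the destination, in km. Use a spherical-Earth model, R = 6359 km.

5471 km

Δψ = ln[tan(π/4+φ₂/2)/tan(π/4+φ₁/2)] = -0.8877;  Δφ = -0.8529 rad,  Δλ = -0.1176 rad
q = Δφ/Δψ = 0.9608
d = R·√(Δφ² + q²Δλ²) = 6359·0.86040 = 5471 km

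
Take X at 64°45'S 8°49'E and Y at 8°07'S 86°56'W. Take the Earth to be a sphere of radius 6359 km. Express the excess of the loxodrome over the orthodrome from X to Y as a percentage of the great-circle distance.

5.7%

Great circle: σ = 1.4853 rad → d_gc = Rσ = 9445.0 km
Rhumb: Δφ = +0.9884, Δλ = -1.6712, Δψ = +1.3540, q = Δφ/Δψ = 0.7300 → d_rh = R√(Δφ²+q²Δλ²) = 9984.3 km
Excess = (9984.3 − 9445.0) / 9445.0 = 539.3 / 9445.0 = 5.71% ≈ 5.7%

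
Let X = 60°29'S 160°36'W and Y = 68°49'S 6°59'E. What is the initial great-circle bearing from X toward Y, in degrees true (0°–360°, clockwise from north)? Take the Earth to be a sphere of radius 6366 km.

θ = atan2( sin Δλ·cos φ₂ ,  cos φ₁ sin φ₂ − sin φ₁ cos φ₂ cos Δλ )
  = atan2(+0.0777, -0.7665) = 174.21°

174.2°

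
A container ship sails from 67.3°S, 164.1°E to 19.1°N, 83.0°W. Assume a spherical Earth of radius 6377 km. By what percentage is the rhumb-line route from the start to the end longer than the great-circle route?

5.7%

Great circle: σ = 2.0306 rad → d_gc = Rσ = 12949.1 km
Rhumb: Δφ = +1.5080, Δλ = +1.9705, Δψ = +1.9455, q = Δφ/Δψ = 0.7751 → d_rh = R√(Δφ²+q²Δλ²) = 13687.0 km
Excess = (13687.0 − 12949.1) / 12949.1 = 737.9 / 12949.1 = 5.70% ≈ 5.7%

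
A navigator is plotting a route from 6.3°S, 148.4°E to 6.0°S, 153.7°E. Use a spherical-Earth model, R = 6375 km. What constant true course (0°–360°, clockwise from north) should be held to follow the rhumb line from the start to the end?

Δψ = ln[tan(π/4+φ₂/2)/tan(π/4+φ₁/2)] = +0.0053
Δλ = +0.0925 rad (taken the short way round)
course = atan2(Δλ, Δψ) = 86.74°

86.7°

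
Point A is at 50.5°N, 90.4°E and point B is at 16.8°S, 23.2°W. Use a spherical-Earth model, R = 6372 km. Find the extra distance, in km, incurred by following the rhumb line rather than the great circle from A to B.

389 km

Great circle: cos σ = sin φ₁ sin φ₂ + cos φ₁ cos φ₂ cos Δλ,  σ = 2.0565 rad → d_gc = 13103.9 km
Rhumb line: Δψ = -1.3218, q = Δφ/Δψ = 0.8886, d_rh = R√(Δφ²+q²Δλ²) = 13492.7 km
Excess = 13492.7 − 13103.9 = 388.8 ≈ 389 km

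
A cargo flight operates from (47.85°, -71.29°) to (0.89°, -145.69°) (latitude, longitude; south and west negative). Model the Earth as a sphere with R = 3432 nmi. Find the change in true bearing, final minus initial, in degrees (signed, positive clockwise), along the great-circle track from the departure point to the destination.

At departure: θ₁ = atan2(sin Δλ cos φ₂, cos φ₁ sin φ₂ − sin φ₁ cos φ₂ cos Δλ) = 258.90°
At arrival: θ₂ = atan2(sin Δλ cos φ₁, −cos φ₂ sin φ₁ + sin φ₂ cos φ₁ cos Δλ) = 221.19°
Δθ = θ₂ − θ₁ = -37.7°

-37.7°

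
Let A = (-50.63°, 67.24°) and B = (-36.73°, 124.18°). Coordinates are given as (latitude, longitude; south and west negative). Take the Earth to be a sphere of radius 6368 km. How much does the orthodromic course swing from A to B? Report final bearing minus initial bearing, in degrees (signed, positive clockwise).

-41.3°

Initial bearing θ₁ = atan2(sin Δλ cos φ₂, cos φ₁ sin φ₂ − sin φ₁ cos φ₂ cos Δλ) = 93.52°
Final bearing θ₂ = (initial bearing from the destination back to the start) + 180° = 52.18°
Δθ = θ₂ − θ₁ = -41.3°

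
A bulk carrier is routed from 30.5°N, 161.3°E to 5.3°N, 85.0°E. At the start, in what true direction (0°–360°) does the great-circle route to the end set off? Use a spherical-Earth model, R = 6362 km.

θ = atan2( sin Δλ·cos φ₂ ,  cos φ₁ sin φ₂ − sin φ₁ cos φ₂ cos Δλ )
  = atan2(-0.9674, -0.0401) = 267.63°

267.6°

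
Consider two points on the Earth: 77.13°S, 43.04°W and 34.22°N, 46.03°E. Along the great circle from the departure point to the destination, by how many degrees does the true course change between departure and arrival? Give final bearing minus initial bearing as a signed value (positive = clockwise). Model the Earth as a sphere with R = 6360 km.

-65.1°

At departure: θ₁ = atan2(sin Δλ cos φ₂, cos φ₁ sin φ₂ − sin φ₁ cos φ₂ cos Δλ) = 80.50°
At arrival: θ₂ = atan2(sin Δλ cos φ₁, −cos φ₂ sin φ₁ + sin φ₂ cos φ₁ cos Δλ) = 15.41°
Δθ = θ₂ − θ₁ = -65.1°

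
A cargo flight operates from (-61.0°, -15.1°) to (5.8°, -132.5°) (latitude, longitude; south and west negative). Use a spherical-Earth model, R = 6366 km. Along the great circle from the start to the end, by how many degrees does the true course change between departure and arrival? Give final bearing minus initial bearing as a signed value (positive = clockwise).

Initial bearing θ₁ = atan2(sin Δλ cos φ₂, cos φ₁ sin φ₂ − sin φ₁ cos φ₂ cos Δλ) = 248.30°
Final bearing θ₂ = (initial bearing from the destination back to the start) + 180° = 333.08°
Δθ = θ₂ − θ₁ = +84.8°

+84.8°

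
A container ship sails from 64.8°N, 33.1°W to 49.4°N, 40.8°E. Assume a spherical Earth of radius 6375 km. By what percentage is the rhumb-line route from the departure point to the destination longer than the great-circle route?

Great circle: σ = 0.7015 rad → d_gc = Rσ = 4472.3 km
Rhumb: Δφ = -0.2688, Δλ = +1.2898, Δψ = -0.5037, q = Δφ/Δψ = 0.5336 → d_rh = R√(Δφ²+q²Δλ²) = 4710.1 km
Excess = (4710.1 − 4472.3) / 4472.3 = 237.8 / 4472.3 = 5.32% ≈ 5.3%

5.3%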